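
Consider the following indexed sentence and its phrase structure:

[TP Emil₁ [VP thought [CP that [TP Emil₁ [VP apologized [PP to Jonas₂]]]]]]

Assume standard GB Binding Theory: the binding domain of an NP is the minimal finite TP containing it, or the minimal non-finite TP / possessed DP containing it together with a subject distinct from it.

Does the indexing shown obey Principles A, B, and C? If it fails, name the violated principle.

The two coindexed NPs are *Emil₁* (the lower occurrence) and *Emil₁* (the higher occurrence).
*Emil₁* (the lower occurrence) is an R-expression. Principle C requires it to be free everywhere.
*Emil₁* (the higher occurrence) c-commands it and carries the same index.
The R-expression is bound → Principle C violation.

Principle C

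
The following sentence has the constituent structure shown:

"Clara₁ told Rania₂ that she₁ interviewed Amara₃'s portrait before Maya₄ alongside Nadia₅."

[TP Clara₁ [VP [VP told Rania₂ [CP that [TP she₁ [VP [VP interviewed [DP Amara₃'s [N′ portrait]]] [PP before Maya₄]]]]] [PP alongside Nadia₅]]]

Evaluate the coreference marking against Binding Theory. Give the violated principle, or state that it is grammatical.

grammatical

The two coindexed NPs are *Clara₁* and *she₁*.
*she₁* is a pronoun; nothing c-commands it within its binding domain (the embedded TP.), so Principle B holds trivially.
*Clara₁* is an R-expression; *she₁* does not c-command it, and no other NP shares its index, so Principle C is satisfied.
All principles are respected.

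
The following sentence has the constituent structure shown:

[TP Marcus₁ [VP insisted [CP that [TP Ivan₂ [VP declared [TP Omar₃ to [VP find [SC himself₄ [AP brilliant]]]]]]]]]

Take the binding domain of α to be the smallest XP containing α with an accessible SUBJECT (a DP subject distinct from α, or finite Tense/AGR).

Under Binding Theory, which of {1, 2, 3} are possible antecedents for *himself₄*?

*himself* is an anaphor, so Principle A applies: it must be bound in its binding domain.
Binding domain of *himself₄*: the embedded TP, whose subject is Omar₃.
*Marcus₁* c-commands the anaphor but is outside its binding domain → cannot satisfy Principle A.
*Ivan₂* c-commands the anaphor but is outside its binding domain → cannot satisfy Principle A.
*Omar₃* c-commands the anaphor within its binding domain → licit binder.

{3}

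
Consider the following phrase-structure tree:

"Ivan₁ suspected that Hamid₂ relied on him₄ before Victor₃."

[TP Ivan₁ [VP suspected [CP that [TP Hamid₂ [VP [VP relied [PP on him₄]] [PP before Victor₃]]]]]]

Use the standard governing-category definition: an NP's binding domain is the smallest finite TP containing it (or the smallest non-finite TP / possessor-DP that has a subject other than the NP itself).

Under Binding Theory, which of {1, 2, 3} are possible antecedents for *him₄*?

*him* is a pronoun, so Principle B applies: it must be free in its binding domain.
Binding domain of *him₄*: the embedded TP, whose subject is Hamid₂.
*Ivan₁* c-commands the pronoun but from outside its binding domain, and is not c-commanded by it → coindexation permitted.
*Hamid₂* c-commands the pronoun within its binding domain → coindexation would violate Principle B.
*Victor₃* and the pronoun do not c-command one another → neither Principle B nor Principle C is at stake; coindexation permitted.

{1, 3}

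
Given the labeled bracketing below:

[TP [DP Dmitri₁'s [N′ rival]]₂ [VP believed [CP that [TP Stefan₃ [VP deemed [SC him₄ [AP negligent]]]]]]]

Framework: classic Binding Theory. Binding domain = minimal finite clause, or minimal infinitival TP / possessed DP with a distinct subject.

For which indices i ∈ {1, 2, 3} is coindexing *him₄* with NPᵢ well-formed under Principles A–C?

{1, 2}

*him* is a pronoun, so Principle B applies: it must be free in its binding domain.
Binding domain of *him₄*: the embedded TP, whose subject is Stefan₃.
*Dmitri₁* and the pronoun do not c-command one another → neither Principle B nor Principle C is at stake; coindexation permitted.
*[Dmitri₁'s rival]₂* c-commands the pronoun but from outside its binding domain, and is not c-commanded by it → coindexation permitted.
*Stefan₃* c-commands the pronoun within its binding domain → coindexation would violate Principle B.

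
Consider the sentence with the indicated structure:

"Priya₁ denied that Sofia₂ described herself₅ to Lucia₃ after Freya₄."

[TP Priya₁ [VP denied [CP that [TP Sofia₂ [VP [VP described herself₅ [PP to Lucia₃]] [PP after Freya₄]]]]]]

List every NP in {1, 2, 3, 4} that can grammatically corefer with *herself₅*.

*herself* is an anaphor, so Principle A applies: it must be bound in its binding domain.
Binding domain of *herself₅*: the embedded TP, whose subject is Sofia₂.
*Priya₁* c-commands the anaphor but is outside its binding domain → cannot satisfy Principle A.
*Sofia₂* c-commands the anaphor within its binding domain → licit binder.
*Lucia₃* does not c-command the anaphor → cannot bind it.
*Freya₄* does not c-command the anaphor → cannot bind it.

{2}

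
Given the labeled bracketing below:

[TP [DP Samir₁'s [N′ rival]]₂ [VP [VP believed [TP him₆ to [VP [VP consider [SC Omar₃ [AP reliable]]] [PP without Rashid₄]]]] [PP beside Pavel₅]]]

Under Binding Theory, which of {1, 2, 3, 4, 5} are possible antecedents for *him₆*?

*him* is a pronoun, so Principle B applies: it must be free in its binding domain.
Binding domain of *him₆*: the matrix TP, whose subject is [Samir₁'s rival]₂.
*Samir₁* and the pronoun do not c-command one another → neither Principle B nor Principle C is at stake; coindexation permitted.
*[Samir₁'s rival]₂* c-commands the pronoun within its binding domain → coindexation would violate Principle B.
*Omar₃*: the pronoun c-commands this R-expression → coindexation would violate Principle C on *Omar₃*.
*Rashid₄*: the pronoun c-commands this R-expression → coindexation would violate Principle C on *Rashid₄*.
*Pavel₅* and the pronoun do not c-command one another → neither Principle B nor Principle C is at stake; coindexation permitted.

{1, 5}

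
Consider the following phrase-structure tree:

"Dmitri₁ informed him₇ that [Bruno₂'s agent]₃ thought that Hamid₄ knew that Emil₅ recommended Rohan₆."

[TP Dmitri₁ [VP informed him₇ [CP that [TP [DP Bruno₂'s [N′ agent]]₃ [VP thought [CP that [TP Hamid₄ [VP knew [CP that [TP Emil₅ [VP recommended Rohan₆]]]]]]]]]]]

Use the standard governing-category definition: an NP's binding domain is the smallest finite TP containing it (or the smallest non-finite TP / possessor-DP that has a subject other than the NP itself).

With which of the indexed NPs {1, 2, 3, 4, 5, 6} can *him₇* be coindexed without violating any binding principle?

*him* is a pronoun, so Principle B applies: it must be free in its binding domain.
Binding domain of *him₇*: the matrix TP, whose subject is Dmitri₁.
*Dmitri₁* c-commands the pronoun within its binding domain → coindexation would violate Principle B.
*Bruno₂*: the pronoun c-commands this R-expression → coindexation would violate Principle C on *Bruno₂*.
*[Bruno₂'s agent]₃*: the pronoun c-commands this R-expression → coindexation would violate Principle C on *[Bruno₂'s agent]₃*.
*Hamid₄*: the pronoun c-commands this R-expression → coindexation would violate Principle C on *Hamid₄*.
*Emil₅*: the pronoun c-commands this R-expression → coindexation would violate Principle C on *Emil₅*.
*Rohan₆*: the pronoun c-commands this R-expression → coindexation would violate Principle C on *Rohan₆*.

none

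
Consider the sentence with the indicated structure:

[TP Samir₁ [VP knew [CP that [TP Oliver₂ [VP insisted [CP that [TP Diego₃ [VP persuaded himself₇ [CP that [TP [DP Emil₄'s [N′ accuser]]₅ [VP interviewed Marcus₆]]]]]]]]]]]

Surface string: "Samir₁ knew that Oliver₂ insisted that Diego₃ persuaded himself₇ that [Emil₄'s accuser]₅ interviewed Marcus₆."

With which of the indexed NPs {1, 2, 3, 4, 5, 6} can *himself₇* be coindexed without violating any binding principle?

*himself* is an anaphor, so Principle A applies: it must be bound in its binding domain.
Binding domain of *himself₇*: the embedded TP, whose subject is Diego₃.
*Samir₁* c-commands the anaphor but is outside its binding domain → cannot satisfy Principle A.
*Oliver₂* c-commands the anaphor but is outside its binding domain → cannot satisfy Principle A.
*Diego₃* c-commands the anaphor within its binding domain → licit binder.
*Emil₄* does not c-command the anaphor → cannot bind it.
*[Emil₄'s accuser]₅* does not c-command the anaphor → cannot bind it.
*Marcus₆* does not c-command the anaphor → cannot bind it.

{3}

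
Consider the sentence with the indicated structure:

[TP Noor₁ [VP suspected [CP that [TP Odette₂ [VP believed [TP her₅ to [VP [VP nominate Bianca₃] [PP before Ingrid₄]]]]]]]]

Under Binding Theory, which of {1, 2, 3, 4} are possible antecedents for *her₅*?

*her* is a pronoun, so Principle B applies: it must be free in its binding domain.
Binding domain of *her₅*: the embedded TP, whose subject is Odette₂.
*Noor₁* c-commands the pronoun but from outside its binding domain, and is not c-commanded by it → coindexation permitted.
*Odette₂* c-commands the pronoun within its binding domain → coindexation would violate Principle B.
*Bianca₃*: the pronoun c-commands this R-expression → coindexation would violate Principle C on *Bianca₃*.
*Ingrid₄*: the pronoun c-commands this R-expression → coindexation would violate Principle C on *Ingrid₄*.

{1}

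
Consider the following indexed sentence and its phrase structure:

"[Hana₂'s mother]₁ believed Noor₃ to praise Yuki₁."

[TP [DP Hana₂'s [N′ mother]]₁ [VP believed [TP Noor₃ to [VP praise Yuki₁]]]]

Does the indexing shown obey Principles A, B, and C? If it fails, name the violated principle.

The two coindexed NPs are *[Hana₂'s mother]₁* and *Yuki₁*.
*Yuki₁* is an R-expression. Principle C requires it to be free everywhere.
*[Hana₂'s mother]₁* c-commands it and carries the same index.
The R-expression is bound → Principle C violation.

Principle C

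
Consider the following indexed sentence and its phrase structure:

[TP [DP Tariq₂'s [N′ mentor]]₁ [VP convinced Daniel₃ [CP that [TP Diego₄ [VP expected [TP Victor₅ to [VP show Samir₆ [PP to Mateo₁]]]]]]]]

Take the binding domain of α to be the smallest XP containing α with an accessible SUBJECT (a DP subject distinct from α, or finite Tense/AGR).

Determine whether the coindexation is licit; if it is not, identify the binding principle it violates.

Principle C

The two coindexed NPs are *[Tariq₂'s mentor]₁* and *Mateo₁*.
*Mateo₁* is an R-expression. Principle C requires it to be free everywhere.
*[Tariq₂'s mentor]₁* c-commands it and carries the same index.
The R-expression is bound → Principle C violation.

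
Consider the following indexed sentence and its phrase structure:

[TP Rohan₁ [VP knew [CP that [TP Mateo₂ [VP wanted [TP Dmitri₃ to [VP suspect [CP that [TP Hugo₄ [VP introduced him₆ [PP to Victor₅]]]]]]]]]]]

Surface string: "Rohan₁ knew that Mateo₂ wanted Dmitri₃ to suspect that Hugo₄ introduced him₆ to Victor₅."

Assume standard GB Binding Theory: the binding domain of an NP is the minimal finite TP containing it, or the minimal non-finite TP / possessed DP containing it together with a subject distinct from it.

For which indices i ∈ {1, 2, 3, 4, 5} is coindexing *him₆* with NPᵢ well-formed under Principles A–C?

{1, 2, 3}

*him* is a pronoun, so Principle B applies: it must be free in its binding domain.
Binding domain of *him₆*: the embedded TP, whose subject is Hugo₄.
*Rohan₁* c-commands the pronoun but from outside its binding domain, and is not c-commanded by it → coindexation permitted.
*Mateo₂* c-commands the pronoun but from outside its binding domain, and is not c-commanded by it → coindexation permitted.
*Dmitri₃* c-commands the pronoun but from outside its binding domain, and is not c-commanded by it → coindexation permitted.
*Hugo₄* c-commands the pronoun within its binding domain → coindexation would violate Principle B.
*Victor₅*: the pronoun c-commands this R-expression → coindexation would violate Principle C on *Victor₅*.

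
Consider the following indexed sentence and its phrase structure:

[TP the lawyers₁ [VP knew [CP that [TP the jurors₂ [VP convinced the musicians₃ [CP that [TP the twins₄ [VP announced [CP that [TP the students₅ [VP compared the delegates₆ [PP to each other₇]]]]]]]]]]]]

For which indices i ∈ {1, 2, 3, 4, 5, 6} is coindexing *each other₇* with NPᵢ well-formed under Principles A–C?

{5, 6}

*each other* is an anaphor, so Principle A applies: it must be bound in its binding domain.
Binding domain of *each other₇*: the embedded TP, whose subject is the students₅.
*the lawyers₁* c-commands the anaphor but is outside its binding domain → cannot satisfy Principle A.
*the jurors₂* c-commands the anaphor but is outside its binding domain → cannot satisfy Principle A.
*the musicians₃* c-commands the anaphor but is outside its binding domain → cannot satisfy Principle A.
*the twins₄* c-commands the anaphor but is outside its binding domain → cannot satisfy Principle A.
*the students₅* c-commands the anaphor within its binding domain → licit binder.
*the delegates₆* c-commands the anaphor within its binding domain → licit binder.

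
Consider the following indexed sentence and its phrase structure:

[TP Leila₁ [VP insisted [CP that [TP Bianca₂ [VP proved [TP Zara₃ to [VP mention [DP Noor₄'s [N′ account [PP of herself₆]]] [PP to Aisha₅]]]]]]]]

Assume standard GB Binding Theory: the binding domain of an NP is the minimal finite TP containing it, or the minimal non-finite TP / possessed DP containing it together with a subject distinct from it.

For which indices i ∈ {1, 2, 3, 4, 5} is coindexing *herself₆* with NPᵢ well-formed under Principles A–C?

{4}

*herself* is an anaphor, so Principle A applies: it must be bound in its binding domain.
Binding domain of *herself₆*: the possessed DP, whose subject is Noor₄.
*Leila₁* c-commands the anaphor but is outside its binding domain → cannot satisfy Principle A.
*Bianca₂* c-commands the anaphor but is outside its binding domain → cannot satisfy Principle A.
*Zara₃* c-commands the anaphor but is outside its binding domain → cannot satisfy Principle A.
*Noor₄* c-commands the anaphor within its binding domain → licit binder.
*Aisha₅* does not c-command the anaphor → cannot bind it.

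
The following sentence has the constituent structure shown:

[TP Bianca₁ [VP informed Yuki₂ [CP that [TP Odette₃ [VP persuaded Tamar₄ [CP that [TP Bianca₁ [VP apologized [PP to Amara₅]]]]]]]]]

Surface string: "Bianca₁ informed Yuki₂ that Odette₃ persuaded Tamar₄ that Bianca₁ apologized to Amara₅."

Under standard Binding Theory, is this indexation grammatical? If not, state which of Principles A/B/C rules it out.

Principle C

The two coindexed NPs are *Bianca₁* (the lower occurrence) and *Bianca₁* (the higher occurrence).
*Bianca₁* (the lower occurrence) is an R-expression. Principle C requires it to be free everywhere.
*Bianca₁* (the higher occurrence) c-commands it and carries the same index.
The R-expression is bound → Principle C violation.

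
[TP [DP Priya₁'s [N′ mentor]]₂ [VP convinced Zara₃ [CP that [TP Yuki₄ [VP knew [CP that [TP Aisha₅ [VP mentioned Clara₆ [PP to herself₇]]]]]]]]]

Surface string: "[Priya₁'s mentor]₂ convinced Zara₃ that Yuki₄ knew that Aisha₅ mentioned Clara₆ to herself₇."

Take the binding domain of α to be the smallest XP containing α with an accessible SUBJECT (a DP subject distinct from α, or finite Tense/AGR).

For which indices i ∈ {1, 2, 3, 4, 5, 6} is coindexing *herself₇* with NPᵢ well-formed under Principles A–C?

*herself* is an anaphor, so Principle A applies: it must be bound in its binding domain.
Binding domain of *herself₇*: the embedded TP, whose subject is Aisha₅.
*Priya₁* does not c-command the anaphor → cannot bind it.
*[Priya₁'s mentor]₂* c-commands the anaphor but is outside its binding domain → cannot satisfy Principle A.
*Zara₃* c-commands the anaphor but is outside its binding domain → cannot satisfy Principle A.
*Yuki₄* c-commands the anaphor but is outside its binding domain → cannot satisfy Principle A.
*Aisha₅* c-commands the anaphor within its binding domain → licit binder.
*Clara₆* c-commands the anaphor within its binding domain → licit binder.

{5, 6}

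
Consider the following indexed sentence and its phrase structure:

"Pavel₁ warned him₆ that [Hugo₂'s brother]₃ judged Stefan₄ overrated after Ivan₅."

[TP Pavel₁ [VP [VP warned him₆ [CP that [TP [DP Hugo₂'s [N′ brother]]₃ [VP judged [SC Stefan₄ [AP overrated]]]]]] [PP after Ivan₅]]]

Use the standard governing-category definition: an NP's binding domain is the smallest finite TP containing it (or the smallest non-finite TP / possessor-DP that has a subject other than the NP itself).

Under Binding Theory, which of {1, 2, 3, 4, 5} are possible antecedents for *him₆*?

*him* is a pronoun, so Principle B applies: it must be free in its binding domain.
Binding domain of *him₆*: the matrix TP, whose subject is Pavel₁.
*Pavel₁* c-commands the pronoun within its binding domain → coindexation would violate Principle B.
*Hugo₂*: the pronoun c-commands this R-expression → coindexation would violate Principle C on *Hugo₂*.
*[Hugo₂'s brother]₃*: the pronoun c-commands this R-expression → coindexation would violate Principle C on *[Hugo₂'s brother]₃*.
*Stefan₄*: the pronoun c-commands this R-expression → coindexation would violate Principle C on *Stefan₄*.
*Ivan₅* and the pronoun do not c-command one another → neither Principle B nor Principle C is at stake; coindexation permitted.

{5}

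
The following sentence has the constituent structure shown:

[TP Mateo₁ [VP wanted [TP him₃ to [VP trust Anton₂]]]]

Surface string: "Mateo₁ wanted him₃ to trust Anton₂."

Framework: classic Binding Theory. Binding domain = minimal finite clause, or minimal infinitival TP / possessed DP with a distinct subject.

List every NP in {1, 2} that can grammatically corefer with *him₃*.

*him* is a pronoun, so Principle B applies: it must be free in its binding domain.
Binding domain of *him₃*: the matrix TP, whose subject is Mateo₁.
*Mateo₁* c-commands the pronoun within its binding domain → coindexation would violate Principle B.
*Anton₂*: the pronoun c-commands this R-expression → coindexation would violate Principle C on *Anton₂*.

none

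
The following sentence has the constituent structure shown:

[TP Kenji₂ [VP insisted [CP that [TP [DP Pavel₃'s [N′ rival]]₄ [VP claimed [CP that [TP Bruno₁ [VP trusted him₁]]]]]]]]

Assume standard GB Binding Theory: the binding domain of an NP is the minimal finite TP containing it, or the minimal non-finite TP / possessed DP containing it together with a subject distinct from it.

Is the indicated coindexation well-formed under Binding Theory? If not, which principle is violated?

Principle B

The two coindexed NPs are *Bruno₁* and *him₁*.
*him₁* is a pronoun. Its binding domain is the embedded TP, whose subject is Bruno₁.
*Bruno₁* c-commands it within that domain and carries the same index.
The pronoun is locally bound → Principle B violation.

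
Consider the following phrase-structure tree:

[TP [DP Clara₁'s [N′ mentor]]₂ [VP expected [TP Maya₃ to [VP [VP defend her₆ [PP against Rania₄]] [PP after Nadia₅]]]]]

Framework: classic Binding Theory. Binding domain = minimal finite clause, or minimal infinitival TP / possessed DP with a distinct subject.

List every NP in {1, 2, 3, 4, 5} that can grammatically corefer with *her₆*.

*her* is a pronoun, so Principle B applies: it must be free in its binding domain.
Binding domain of *her₆*: the embedded TP, whose subject is Maya₃.
*Clara₁* and the pronoun do not c-command one another → neither Principle B nor Principle C is at stake; coindexation permitted.
*[Clara₁'s mentor]₂* c-commands the pronoun but from outside its binding domain, and is not c-commanded by it → coindexation permitted.
*Maya₃* c-commands the pronoun within its binding domain → coindexation would violate Principle B.
*Rania₄*: the pronoun c-commands this R-expression → coindexation would violate Principle C on *Rania₄*.
*Nadia₅* and the pronoun do not c-command one another → neither Principle B nor Principle C is at stake; coindexation permitted.

{1, 2, 5}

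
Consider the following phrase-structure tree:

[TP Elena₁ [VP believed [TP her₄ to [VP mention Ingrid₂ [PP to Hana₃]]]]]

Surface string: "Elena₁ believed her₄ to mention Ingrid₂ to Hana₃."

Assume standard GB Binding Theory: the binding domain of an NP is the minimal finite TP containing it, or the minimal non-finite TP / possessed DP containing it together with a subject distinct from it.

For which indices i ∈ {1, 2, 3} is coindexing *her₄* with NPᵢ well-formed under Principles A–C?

none

*her* is a pronoun, so Principle B applies: it must be free in its binding domain.
Binding domain of *her₄*: the matrix TP, whose subject is Elena₁.
*Elena₁* c-commands the pronoun within its binding domain → coindexation would violate Principle B.
*Ingrid₂*: the pronoun c-commands this R-expression → coindexation would violate Principle C on *Ingrid₂*.
*Hana₃*: the pronoun c-commands this R-expression → coindexation would violate Principle C on *Hana₃*.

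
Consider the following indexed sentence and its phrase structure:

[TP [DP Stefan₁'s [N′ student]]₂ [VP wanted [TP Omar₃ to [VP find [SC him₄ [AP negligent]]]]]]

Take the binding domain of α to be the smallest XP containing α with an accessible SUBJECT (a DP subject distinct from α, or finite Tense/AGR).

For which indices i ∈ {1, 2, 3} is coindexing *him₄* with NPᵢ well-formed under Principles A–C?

*him* is a pronoun, so Principle B applies: it must be free in its binding domain.
Binding domain of *him₄*: the embedded TP, whose subject is Omar₃.
*Stefan₁* and the pronoun do not c-command one another → neither Principle B nor Principle C is at stake; coindexation permitted.
*[Stefan₁'s student]₂* c-commands the pronoun but from outside its binding domain, and is not c-commanded by it → coindexation permitted.
*Omar₃* c-commands the pronoun within its binding domain → coindexation would violate Principle B.

{1, 2}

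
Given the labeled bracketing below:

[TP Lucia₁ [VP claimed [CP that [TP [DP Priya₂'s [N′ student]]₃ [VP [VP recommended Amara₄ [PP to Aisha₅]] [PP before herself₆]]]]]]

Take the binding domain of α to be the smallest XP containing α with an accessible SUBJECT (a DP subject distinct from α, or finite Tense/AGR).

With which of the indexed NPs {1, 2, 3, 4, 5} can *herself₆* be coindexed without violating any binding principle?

*herself* is an anaphor, so Principle A applies: it must be bound in its binding domain.
Binding domain of *herself₆*: the embedded TP, whose subject is [Priya₂'s student]₃.
*Lucia₁* c-commands the anaphor but is outside its binding domain → cannot satisfy Principle A.
*Priya₂* does not c-command the anaphor → cannot bind it.
*[Priya₂'s student]₃* c-commands the anaphor within its binding domain → licit binder.
*Amara₄* does not c-command the anaphor → cannot bind it.
*Aisha₅* does not c-command the anaphor → cannot bind it.

{3}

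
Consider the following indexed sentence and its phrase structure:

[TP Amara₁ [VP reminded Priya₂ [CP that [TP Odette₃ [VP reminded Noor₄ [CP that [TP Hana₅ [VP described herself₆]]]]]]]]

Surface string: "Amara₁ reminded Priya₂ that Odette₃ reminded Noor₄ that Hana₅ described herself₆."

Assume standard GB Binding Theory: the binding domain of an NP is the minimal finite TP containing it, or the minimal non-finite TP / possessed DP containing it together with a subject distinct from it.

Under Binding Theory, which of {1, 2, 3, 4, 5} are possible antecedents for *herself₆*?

{5}

*herself* is an anaphor, so Principle A applies: it must be bound in its binding domain.
Binding domain of *herself₆*: the embedded TP, whose subject is Hana₅.
*Amara₁* c-commands the anaphor but is outside its binding domain → cannot satisfy Principle A.
*Priya₂* c-commands the anaphor but is outside its binding domain → cannot satisfy Principle A.
*Odette₃* c-commands the anaphor but is outside its binding domain → cannot satisfy Principle A.
*Noor₄* c-commands the anaphor but is outside its binding domain → cannot satisfy Principle A.
*Hana₅* c-commands the anaphor within its binding domain → licit binder.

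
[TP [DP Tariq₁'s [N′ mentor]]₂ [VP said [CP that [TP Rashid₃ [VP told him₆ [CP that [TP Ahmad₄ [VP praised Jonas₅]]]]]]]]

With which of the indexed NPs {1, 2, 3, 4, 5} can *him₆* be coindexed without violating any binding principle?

{1, 2}

*him* is a pronoun, so Principle B applies: it must be free in its binding domain.
Binding domain of *him₆*: the embedded TP, whose subject is Rashid₃.
*Tariq₁* and the pronoun do not c-command one another → neither Principle B nor Principle C is at stake; coindexation permitted.
*[Tariq₁'s mentor]₂* c-commands the pronoun but from outside its binding domain, and is not c-commanded by it → coindexation permitted.
*Rashid₃* c-commands the pronoun within its binding domain → coindexation would violate Principle B.
*Ahmad₄*: the pronoun c-commands this R-expression → coindexation would violate Principle C on *Ahmad₄*.
*Jonas₅*: the pronoun c-commands this R-expression → coindexation would violate Principle C on *Jonas₅*.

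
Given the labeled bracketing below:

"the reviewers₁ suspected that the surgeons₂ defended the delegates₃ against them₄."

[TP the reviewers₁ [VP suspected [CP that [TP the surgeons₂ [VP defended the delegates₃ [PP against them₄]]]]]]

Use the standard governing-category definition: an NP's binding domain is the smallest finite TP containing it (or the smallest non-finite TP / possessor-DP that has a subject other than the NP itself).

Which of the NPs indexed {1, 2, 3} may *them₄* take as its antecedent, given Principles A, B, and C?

{1}

*them* is a pronoun, so Principle B applies: it must be free in its binding domain.
Binding domain of *them₄*: the embedded TP, whose subject is the surgeons₂.
*the reviewers₁* c-commands the pronoun but from outside its binding domain, and is not c-commanded by it → coindexation permitted.
*the surgeons₂* c-commands the pronoun within its binding domain → coindexation would violate Principle B.
*the delegates₃* c-commands the pronoun within its binding domain → coindexation would violate Principle B.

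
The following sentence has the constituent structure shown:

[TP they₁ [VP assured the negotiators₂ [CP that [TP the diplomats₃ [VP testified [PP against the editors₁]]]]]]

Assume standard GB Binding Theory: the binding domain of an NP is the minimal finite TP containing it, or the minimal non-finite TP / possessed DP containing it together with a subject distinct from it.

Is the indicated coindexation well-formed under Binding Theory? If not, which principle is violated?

Principle C

The two coindexed NPs are *they₁* and *the editors₁*.
*the editors₁* is an R-expression. Principle C requires it to be free everywhere.
*they₁* c-commands it and carries the same index.
The R-expression is bound → Principle C violation.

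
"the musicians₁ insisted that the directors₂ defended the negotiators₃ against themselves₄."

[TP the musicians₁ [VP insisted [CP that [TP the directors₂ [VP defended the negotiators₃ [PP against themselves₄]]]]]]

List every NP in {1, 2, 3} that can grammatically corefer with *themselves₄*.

{2, 3}

*themselves* is an anaphor, so Principle A applies: it must be bound in its binding domain.
Binding domain of *themselves₄*: the embedded TP, whose subject is the directors₂.
*the musicians₁* c-commands the anaphor but is outside its binding domain → cannot satisfy Principle A.
*the directors₂* c-commands the anaphor within its binding domain → licit binder.
*the negotiators₃* c-commands the anaphor within its binding domain → licit binder.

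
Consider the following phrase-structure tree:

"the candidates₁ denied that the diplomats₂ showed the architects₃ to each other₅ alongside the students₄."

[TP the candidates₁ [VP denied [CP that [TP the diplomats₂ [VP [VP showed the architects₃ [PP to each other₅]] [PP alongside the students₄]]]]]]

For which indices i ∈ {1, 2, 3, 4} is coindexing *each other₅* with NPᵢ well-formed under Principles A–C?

*each other* is an anaphor, so Principle A applies: it must be bound in its binding domain.
Binding domain of *each other₅*: the embedded TP, whose subject is the diplomats₂.
*the candidates₁* c-commands the anaphor but is outside its binding domain → cannot satisfy Principle A.
*the diplomats₂* c-commands the anaphor within its binding domain → licit binder.
*the architects₃* c-commands the anaphor within its binding domain → licit binder.
*the students₄* does not c-command the anaphor → cannot bind it.

{2, 3}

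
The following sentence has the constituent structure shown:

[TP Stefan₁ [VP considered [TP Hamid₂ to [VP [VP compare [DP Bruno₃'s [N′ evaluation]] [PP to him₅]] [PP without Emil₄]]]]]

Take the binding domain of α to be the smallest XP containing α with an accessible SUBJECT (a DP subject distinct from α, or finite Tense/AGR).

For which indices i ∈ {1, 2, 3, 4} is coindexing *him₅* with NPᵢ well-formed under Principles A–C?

{1, 3, 4}

*him* is a pronoun, so Principle B applies: it must be free in its binding domain.
Binding domain of *him₅*: the embedded TP, whose subject is Hamid₂.
*Stefan₁* c-commands the pronoun but from outside its binding domain, and is not c-commanded by it → coindexation permitted.
*Hamid₂* c-commands the pronoun within its binding domain → coindexation would violate Principle B.
*Bruno₃* and the pronoun do not c-command one another → neither Principle B nor Principle C is at stake; coindexation permitted.
*Emil₄* and the pronoun do not c-command one another → neither Principle B nor Principle C is at stake; coindexation permitted.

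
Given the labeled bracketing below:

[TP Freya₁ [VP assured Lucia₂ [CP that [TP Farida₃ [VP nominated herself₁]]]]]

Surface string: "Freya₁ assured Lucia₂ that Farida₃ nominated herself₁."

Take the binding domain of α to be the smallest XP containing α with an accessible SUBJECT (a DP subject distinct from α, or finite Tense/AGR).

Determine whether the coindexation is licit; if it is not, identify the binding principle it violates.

The two coindexed NPs are *Freya₁* and *herself₁*.
*herself₁* is an anaphor. Principle A requires it to be bound within its binding domain — the embedded TP, whose subject is Farida₃.
Within that domain it is c-commanded by *Farida₃*, which does not share its index.
*Freya₁* does c-command the anaphor, but from outside its binding domain.
The anaphor is unbound in its domain → Principle A violation.

Principle A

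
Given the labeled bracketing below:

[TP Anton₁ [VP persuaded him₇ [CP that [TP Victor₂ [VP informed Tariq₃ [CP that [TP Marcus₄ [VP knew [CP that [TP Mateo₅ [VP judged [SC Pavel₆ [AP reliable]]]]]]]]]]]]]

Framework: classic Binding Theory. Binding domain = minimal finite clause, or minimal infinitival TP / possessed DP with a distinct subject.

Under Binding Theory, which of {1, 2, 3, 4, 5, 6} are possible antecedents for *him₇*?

none

*him* is a pronoun, so Principle B applies: it must be free in its binding domain.
Binding domain of *him₇*: the matrix TP, whose subject is Anton₁.
*Anton₁* c-commands the pronoun within its binding domain → coindexation would violate Principle B.
*Victor₂*: the pronoun c-commands this R-expression → coindexation would violate Principle C on *Victor₂*.
*Tariq₃*: the pronoun c-commands this R-expression → coindexation would violate Principle C on *Tariq₃*.
*Marcus₄*: the pronoun c-commands this R-expression → coindexation would violate Principle C on *Marcus₄*.
*Mateo₅*: the pronoun c-commands this R-expression → coindexation would violate Principle C on *Mateo₅*.
*Pavel₆*: the pronoun c-commands this R-expression → coindexation would violate Principle C on *Pavel₆*.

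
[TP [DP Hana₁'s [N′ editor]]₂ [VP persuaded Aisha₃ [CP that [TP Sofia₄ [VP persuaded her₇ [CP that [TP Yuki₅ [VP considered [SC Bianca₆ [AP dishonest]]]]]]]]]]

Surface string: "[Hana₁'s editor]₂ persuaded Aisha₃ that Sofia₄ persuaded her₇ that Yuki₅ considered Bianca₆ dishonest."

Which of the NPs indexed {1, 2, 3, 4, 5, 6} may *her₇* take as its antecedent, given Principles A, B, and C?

{1, 2, 3}

*her* is a pronoun, so Principle B applies: it must be free in its binding domain.
Binding domain of *her₇*: the embedded TP, whose subject is Sofia₄.
*Hana₁* and the pronoun do not c-command one another → neither Principle B nor Principle C is at stake; coindexation permitted.
*[Hana₁'s editor]₂* c-commands the pronoun but from outside its binding domain, and is not c-commanded by it → coindexation permitted.
*Aisha₃* c-commands the pronoun but from outside its binding domain, and is not c-commanded by it → coindexation permitted.
*Sofia₄* c-commands the pronoun within its binding domain → coindexation would violate Principle B.
*Yuki₅*: the pronoun c-commands this R-expression → coindexation would violate Principle C on *Yuki₅*.
*Bianca₆*: the pronoun c-commands this R-expression → coindexation would violate Principle C on *Bianca₆*.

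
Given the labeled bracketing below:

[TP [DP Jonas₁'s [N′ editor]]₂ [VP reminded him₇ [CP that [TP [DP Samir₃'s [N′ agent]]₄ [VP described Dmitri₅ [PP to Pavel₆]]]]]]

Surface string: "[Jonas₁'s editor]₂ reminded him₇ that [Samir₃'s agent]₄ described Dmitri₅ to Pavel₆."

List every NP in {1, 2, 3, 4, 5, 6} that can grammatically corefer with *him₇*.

{1}

*him* is a pronoun, so Principle B applies: it must be free in its binding domain.
Binding domain of *him₇*: the matrix TP, whose subject is [Jonas₁'s editor]₂.
*Jonas₁* and the pronoun do not c-command one another → neither Principle B nor Principle C is at stake; coindexation permitted.
*[Jonas₁'s editor]₂* c-commands the pronoun within its binding domain → coindexation would violate Principle B.
*Samir₃*: the pronoun c-commands this R-expression → coindexation would violate Principle C on *Samir₃*.
*[Samir₃'s agent]₄*: the pronoun c-commands this R-expression → coindexation would violate Principle C on *[Samir₃'s agent]₄*.
*Dmitri₅*: the pronoun c-commands this R-expression → coindexation would violate Principle C on *Dmitri₅*.
*Pavel₆*: the pronoun c-commands this R-expression → coindexation would violate Principle C on *Pavel₆*.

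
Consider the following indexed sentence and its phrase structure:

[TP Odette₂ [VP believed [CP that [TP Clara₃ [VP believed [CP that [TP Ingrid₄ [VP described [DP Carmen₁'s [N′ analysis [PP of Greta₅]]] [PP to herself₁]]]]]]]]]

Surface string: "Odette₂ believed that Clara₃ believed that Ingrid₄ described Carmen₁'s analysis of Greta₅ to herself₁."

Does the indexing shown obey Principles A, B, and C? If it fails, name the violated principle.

The two coindexed NPs are *Carmen₁* and *herself₁*.
*herself₁* is an anaphor. Principle A requires it to be bound within its binding domain — the embedded TP, whose subject is Ingrid₄.
Within that domain it is c-commanded by *Ingrid₄*, which does not share its index.
*Carmen₁* does not c-command the anaphor at all.
The anaphor is unbound in its domain → Principle A violation.

Principle A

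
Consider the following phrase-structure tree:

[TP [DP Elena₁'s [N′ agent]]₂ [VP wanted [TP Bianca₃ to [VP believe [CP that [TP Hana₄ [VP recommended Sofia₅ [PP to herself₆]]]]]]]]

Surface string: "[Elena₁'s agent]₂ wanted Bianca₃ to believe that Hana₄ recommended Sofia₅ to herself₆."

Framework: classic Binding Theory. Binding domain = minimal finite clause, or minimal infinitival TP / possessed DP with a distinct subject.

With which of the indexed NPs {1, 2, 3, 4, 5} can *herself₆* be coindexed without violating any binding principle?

*herself* is an anaphor, so Principle A applies: it must be bound in its binding domain.
Binding domain of *herself₆*: the embedded TP, whose subject is Hana₄.
*Elena₁* does not c-command the anaphor → cannot bind it.
*[Elena₁'s agent]₂* c-commands the anaphor but is outside its binding domain → cannot satisfy Principle A.
*Bianca₃* c-commands the anaphor but is outside its binding domain → cannot satisfy Principle A.
*Hana₄* c-commands the anaphor within its binding domain → licit binder.
*Sofia₅* c-commands the anaphor within its binding domain → licit binder.

{4, 5}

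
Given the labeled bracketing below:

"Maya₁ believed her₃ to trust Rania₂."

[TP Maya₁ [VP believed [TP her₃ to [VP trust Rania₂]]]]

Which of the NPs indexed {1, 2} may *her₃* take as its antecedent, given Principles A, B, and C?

*her* is a pronoun, so Principle B applies: it must be free in its binding domain.
Binding domain of *her₃*: the matrix TP, whose subject is Maya₁.
*Maya₁* c-commands the pronoun within its binding domain → coindexation would violate Principle B.
*Rania₂*: the pronoun c-commands this R-expression → coindexation would violate Principle C on *Rania₂*.

none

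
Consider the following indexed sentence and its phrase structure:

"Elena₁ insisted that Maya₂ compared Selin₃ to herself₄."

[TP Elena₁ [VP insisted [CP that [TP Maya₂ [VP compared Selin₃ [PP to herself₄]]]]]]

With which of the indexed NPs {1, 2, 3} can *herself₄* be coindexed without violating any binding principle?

{2, 3}

*herself* is an anaphor, so Principle A applies: it must be bound in its binding domain.
Binding domain of *herself₄*: the embedded TP, whose subject is Maya₂.
*Elena₁* c-commands the anaphor but is outside its binding domain → cannot satisfy Principle A.
*Maya₂* c-commands the anaphor within its binding domain → licit binder.
*Selin₃* c-commands the anaphor within its binding domain → licit binder.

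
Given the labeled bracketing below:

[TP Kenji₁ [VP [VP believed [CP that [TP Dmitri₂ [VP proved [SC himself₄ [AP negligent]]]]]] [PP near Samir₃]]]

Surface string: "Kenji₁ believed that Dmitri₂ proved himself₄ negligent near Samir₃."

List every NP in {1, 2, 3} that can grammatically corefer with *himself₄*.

{2}

*himself* is an anaphor, so Principle A applies: it must be bound in its binding domain.
Binding domain of *himself₄*: the embedded TP, whose subject is Dmitri₂.
*Kenji₁* c-commands the anaphor but is outside its binding domain → cannot satisfy Principle A.
*Dmitri₂* c-commands the anaphor within its binding domain → licit binder.
*Samir₃* does not c-command the anaphor → cannot bind it.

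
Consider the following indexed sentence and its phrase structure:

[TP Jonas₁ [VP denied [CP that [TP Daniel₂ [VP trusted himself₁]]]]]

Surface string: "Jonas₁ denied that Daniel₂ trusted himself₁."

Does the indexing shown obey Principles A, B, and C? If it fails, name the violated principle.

The two coindexed NPs are *Jonas₁* and *himself₁*.
*himself₁* is an anaphor. Principle A requires it to be bound within its binding domain — the embedded TP, whose subject is Daniel₂.
Within that domain it is c-commanded by *Daniel₂*, which does not share its index.
*Jonas₁* does c-command the anaphor, but from outside its binding domain.
The anaphor is unbound in its domain → Principle A violation.

Principle A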